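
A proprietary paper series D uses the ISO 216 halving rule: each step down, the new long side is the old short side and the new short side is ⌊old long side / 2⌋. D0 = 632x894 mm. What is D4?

158 × 223 mm

D1 = 447 × 632 mm (from D0 by 1 halving).
D2: ⌊632/2⌋ × 447 = 316 × 447 mm
D3: ⌊447/2⌋ × 316 = 223 × 316 mm
D4: ⌊316/2⌋ × 223 = 158 × 223 mm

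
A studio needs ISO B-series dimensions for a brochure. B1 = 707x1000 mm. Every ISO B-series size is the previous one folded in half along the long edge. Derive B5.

176 × 250 mm

B2: ⌊1000/2⌋ × 707 = 500 × 707 mm
B3: ⌊707/2⌋ × 500 = 353 × 500 mm
B4: ⌊500/2⌋ × 353 = 250 × 353 mm
B5: ⌊353/2⌋ × 250 = 176 × 250 mm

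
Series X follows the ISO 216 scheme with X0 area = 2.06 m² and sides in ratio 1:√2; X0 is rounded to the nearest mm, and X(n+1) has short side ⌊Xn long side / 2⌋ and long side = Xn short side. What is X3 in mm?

Let X0's short side be w mm. w · w√2 = 2.06 m² = 2,060,000 mm², so w ≈ 1206.9 mm and w√2 ≈ 1706.8 mm → X0 = 1207 × 1707 mm.
X1: ⌊1707/2⌋ × 1207 = 853 × 1207 mm
X2: ⌊1207/2⌋ × 853 = 603 × 853 mm
X3: ⌊853/2⌋ × 603 = 426 × 603 mm

426 × 603 mm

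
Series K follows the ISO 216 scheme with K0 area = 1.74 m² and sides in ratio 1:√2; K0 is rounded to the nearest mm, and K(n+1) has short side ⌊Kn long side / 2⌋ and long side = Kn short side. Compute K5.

196 × 277 mm

Let K0's short side be w mm. w · w√2 = 1.74 m² = 1,740,000 mm², so w ≈ 1109.2 mm and w√2 ≈ 1568.7 mm → K0 = 1109 × 1569 mm.
K1: ⌊1569/2⌋ × 1109 = 784 × 1109 mm
K2: ⌊1109/2⌋ × 784 = 554 × 784 mm
K3: ⌊784/2⌋ × 554 = 392 × 554 mm
K4: ⌊554/2⌋ × 392 = 277 × 392 mm
K5: ⌊392/2⌋ × 277 = 196 × 277 mm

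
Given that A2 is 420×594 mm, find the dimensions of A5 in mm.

148 × 210 mm

A3: ⌊594/2⌋ × 420 = 297 × 420 mm
A4: ⌊420/2⌋ × 297 = 210 × 297 mm
A5: ⌊297/2⌋ × 210 = 148 × 210 mm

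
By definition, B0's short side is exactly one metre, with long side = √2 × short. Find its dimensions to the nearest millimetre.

Short side = 1000 mm; long side = 1000√2 ≈ 1414.2 mm.

1000 × 1414 mm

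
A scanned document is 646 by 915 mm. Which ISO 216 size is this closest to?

C1 (648 × 917 mm)

Aspect ratio 915/646 ≈ 1.416 — close to the ISO √2 ≈ 1.414.
In the C-series (envelope sizes, between A and B): C1 = 648 × 917 mm.
Off by 4 mm total — nearest standard size.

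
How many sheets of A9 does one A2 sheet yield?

128

Each ISO step halves the sheet: 1 × A2 → 2 × A3 → 4 × A4 → 8 × A5 → …
From A2 to A9 is 7 halving steps: 2^7 = 128.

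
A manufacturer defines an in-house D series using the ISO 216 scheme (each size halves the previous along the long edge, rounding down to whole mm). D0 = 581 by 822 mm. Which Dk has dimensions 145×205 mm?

D0: 581 × 822 mm
D1: 411 × 581 mm
D2: 290 × 411 mm
D3: 205 × 290 mm
D4: 145 × 205 mm
D5: 102 × 145 mm
→ matches D4.

D4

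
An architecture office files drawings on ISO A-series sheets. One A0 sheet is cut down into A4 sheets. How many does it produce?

16

Each ISO step halves the sheet: 1 × A0 → 2 × A1 → 4 × A2 → 8 × A3 → …
From A0 to A4 is 4 halving steps: 2^4 = 16.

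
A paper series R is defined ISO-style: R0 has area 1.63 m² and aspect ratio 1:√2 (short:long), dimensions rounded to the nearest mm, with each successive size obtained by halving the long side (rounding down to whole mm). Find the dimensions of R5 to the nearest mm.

Let R0's short side be w mm. w · w√2 = 1.63 m² = 1,630,000 mm², so w ≈ 1073.6 mm and w√2 ≈ 1518.3 mm → R0 = 1074 × 1518 mm.
R1: ⌊1518/2⌋ × 1074 = 759 × 1074 mm
R2: ⌊1074/2⌋ × 759 = 537 × 759 mm
R3: ⌊759/2⌋ × 537 = 379 × 537 mm
R4: ⌊537/2⌋ × 379 = 268 × 379 mm
R5: ⌊379/2⌋ × 268 = 189 × 268 mm

189 × 268 mm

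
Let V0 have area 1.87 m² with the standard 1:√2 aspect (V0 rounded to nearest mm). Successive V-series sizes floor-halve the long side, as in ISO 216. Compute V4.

287 × 406 mm

Let V0's short side be w mm. w · w√2 = 1.87 m² = 1,870,000 mm², so w ≈ 1149.9 mm and w√2 ≈ 1626.2 mm → V0 = 1150 × 1626 mm.
V1: ⌊1626/2⌋ × 1150 = 813 × 1150 mm
V2: ⌊1150/2⌋ × 813 = 575 × 813 mm
V3: ⌊813/2⌋ × 575 = 406 × 575 mm
V4: ⌊575/2⌋ × 406 = 287 × 406 mm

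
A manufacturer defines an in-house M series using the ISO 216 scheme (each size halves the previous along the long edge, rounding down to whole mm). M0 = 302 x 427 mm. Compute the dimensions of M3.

M1 = 213 × 302 mm (from M0 by 1 halving).
M2: ⌊302/2⌋ × 213 = 151 × 213 mm
M3: ⌊213/2⌋ × 151 = 106 × 151 mm

106 × 151 mm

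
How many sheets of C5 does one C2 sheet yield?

8

C2 = 458 × 648 mm; C5 = 162 × 229 mm.
Each halving step doubles the count; 3 steps from C2 to C5.
2^3 = 8.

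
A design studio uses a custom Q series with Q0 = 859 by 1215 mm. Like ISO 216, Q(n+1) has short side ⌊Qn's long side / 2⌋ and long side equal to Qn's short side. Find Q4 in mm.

Q1: ⌊1215/2⌋ × 859 = 607 × 859 mm
Q2: ⌊859/2⌋ × 607 = 429 × 607 mm
Q3: ⌊607/2⌋ × 429 = 303 × 429 mm
Q4: ⌊429/2⌋ × 303 = 214 × 303 mm

214 × 303 mm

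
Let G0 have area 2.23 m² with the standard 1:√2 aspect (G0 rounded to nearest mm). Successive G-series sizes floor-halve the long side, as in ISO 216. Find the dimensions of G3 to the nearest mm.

444 × 628 mm

Let G0's short side be w mm. w · w√2 = 2.23 m² = 2,230,000 mm², so w ≈ 1255.7 mm and w√2 ≈ 1775.9 mm → G0 = 1256 × 1776 mm.
G1: ⌊1776/2⌋ × 1256 = 888 × 1256 mm
G2: ⌊1256/2⌋ × 888 = 628 × 888 mm
G3: ⌊888/2⌋ × 628 = 444 × 628 mm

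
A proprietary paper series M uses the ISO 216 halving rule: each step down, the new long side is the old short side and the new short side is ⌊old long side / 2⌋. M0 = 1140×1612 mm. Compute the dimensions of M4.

M1: ⌊1612/2⌋ × 1140 = 806 × 1140 mm
M2: ⌊1140/2⌋ × 806 = 570 × 806 mm
M3: ⌊806/2⌋ × 570 = 403 × 570 mm
M4: ⌊570/2⌋ × 403 = 285 × 403 mm

285 × 403 mm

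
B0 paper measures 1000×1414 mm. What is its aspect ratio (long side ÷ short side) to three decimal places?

1.414

1414 / 1000 = 1.414
Matches √2 ≈ 1.414 — the ISO 216 defining ratio.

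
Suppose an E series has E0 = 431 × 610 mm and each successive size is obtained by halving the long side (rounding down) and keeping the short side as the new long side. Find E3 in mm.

152 × 215 mm

E1: ⌊610/2⌋ × 431 = 305 × 431 mm
E2: ⌊431/2⌋ × 305 = 215 × 305 mm
E3: ⌊305/2⌋ × 215 = 152 × 215 mm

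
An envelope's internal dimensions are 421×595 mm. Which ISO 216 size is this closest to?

Aspect ratio 595/421 ≈ 1.413 — close to the ISO √2 ≈ 1.414.
In the A-series (A0 area = 1 m²): A2 = 420 × 594 mm.
Off by 2 mm total — nearest standard size.

A2 (420 × 594 mm)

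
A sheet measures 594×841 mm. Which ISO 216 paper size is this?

A1 (594 × 841 mm)

Aspect ratio 841/594 ≈ 1.416 — close to the ISO √2 ≈ 1.414.
In the A-series (A0 area = 1 m²): A1 = 594 × 841 mm.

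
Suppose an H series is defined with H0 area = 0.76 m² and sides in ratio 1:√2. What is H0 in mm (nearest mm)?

733 × 1037 mm

Let the short side be w mm. Then w · w√2 = 0.76 m² = 760,000 mm².
w² = 760,000/√2, so w ≈ 733.1 mm; long side = w√2 ≈ 1036.7 mm.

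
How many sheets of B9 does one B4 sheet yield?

32

B4 = 250 × 353 mm; B9 = 44 × 62 mm.
Each halving step doubles the count; 5 steps from B4 to B9.
2^5 = 32.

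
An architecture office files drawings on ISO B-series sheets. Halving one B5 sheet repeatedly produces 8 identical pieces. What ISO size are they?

8 = 2^3, so 3 halving steps.
B5 → B6 → … → B8 after 3 steps.

B8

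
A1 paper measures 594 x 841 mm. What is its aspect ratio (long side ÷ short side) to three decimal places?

841 / 594 = 1.416
ISO 216 targets √2 ≈ 1.414; the +0.002 deviation is from mm rounding.

1.416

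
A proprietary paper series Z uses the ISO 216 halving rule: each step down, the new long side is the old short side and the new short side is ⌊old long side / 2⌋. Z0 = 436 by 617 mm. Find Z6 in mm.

Z1 = 308 × 436 mm (from Z0 by 1 halving).
Z2: ⌊436/2⌋ × 308 = 218 × 308 mm
Z3: ⌊308/2⌋ × 218 = 154 × 218 mm
Z4: ⌊218/2⌋ × 154 = 109 × 154 mm
Z5: ⌊154/2⌋ × 109 = 77 × 109 mm
Z6: ⌊109/2⌋ × 77 = 54 × 77 mm

54 × 77 mm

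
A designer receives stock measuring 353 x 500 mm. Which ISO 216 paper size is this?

B3 (353 × 500 mm)

Aspect ratio 500/353 ≈ 1.416 — close to the ISO √2 ≈ 1.414.
In the B-series (B0 = 1000 × 1414 mm): B3 = 353 × 500 mm.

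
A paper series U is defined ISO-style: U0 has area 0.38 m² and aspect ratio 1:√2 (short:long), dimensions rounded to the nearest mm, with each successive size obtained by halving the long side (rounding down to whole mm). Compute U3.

Let U0's short side be w mm. w · w√2 = 0.38 m² = 380,000 mm², so w ≈ 518.4 mm and w√2 ≈ 733.1 mm → U0 = 518 × 733 mm.
U1: ⌊733/2⌋ × 518 = 366 × 518 mm
U2: ⌊518/2⌋ × 366 = 259 × 366 mm
U3: ⌊366/2⌋ × 259 = 183 × 259 mm

183 × 259 mm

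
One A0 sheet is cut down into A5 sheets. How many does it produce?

A0 = 841 × 1189 mm; A5 = 148 × 210 mm.
Each halving step doubles the count; 5 steps from A0 to A5.
2^5 = 32.

32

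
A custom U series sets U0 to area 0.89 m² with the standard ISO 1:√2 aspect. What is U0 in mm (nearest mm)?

Let the short side be w mm. Then w · w√2 = 0.89 m² = 890,000 mm².
w² = 890,000/√2, so w ≈ 793.3 mm; long side = w√2 ≈ 1121.9 mm.

793 × 1122 mm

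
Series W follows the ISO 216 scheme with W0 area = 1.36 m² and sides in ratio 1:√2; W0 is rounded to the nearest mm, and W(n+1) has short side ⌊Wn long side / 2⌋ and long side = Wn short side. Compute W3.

346 × 490 mm

Let W0's short side be w mm. w · w√2 = 1.36 m² = 1,360,000 mm², so w ≈ 980.6 mm and w√2 ≈ 1386.8 mm → W0 = 981 × 1387 mm.
W1: ⌊1387/2⌋ × 981 = 693 × 981 mm
W2: ⌊981/2⌋ × 693 = 490 × 693 mm
W3: ⌊693/2⌋ × 490 = 346 × 490 mm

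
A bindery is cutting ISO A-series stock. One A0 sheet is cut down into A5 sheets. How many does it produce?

Each ISO step halves the sheet: 1 × A0 → 2 × A1 → 4 × A2 → 8 × A3 → …
From A0 to A5 is 5 halving steps: 2^5 = 32.

32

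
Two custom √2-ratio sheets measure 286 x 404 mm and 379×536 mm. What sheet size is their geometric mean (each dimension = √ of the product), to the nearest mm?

Short side: √(286 · 379) = √108394 ≈ 329.2 → 329 mm
Long side: √(404 · 536) = √216544 ≈ 465.3 → 465 mm

329 × 465 mm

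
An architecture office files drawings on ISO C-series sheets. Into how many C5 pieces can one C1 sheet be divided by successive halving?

Each ISO step halves the sheet: 1 × C1 → 2 × C2 → 4 × C3 → 8 × C4 → …
From C1 to C5 is 4 halving steps: 2^4 = 16.

16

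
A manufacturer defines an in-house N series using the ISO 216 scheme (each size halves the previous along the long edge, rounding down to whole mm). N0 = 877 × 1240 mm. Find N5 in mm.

155 × 219 mm

N1: ⌊1240/2⌋ × 877 = 620 × 877 mm
N2: ⌊877/2⌋ × 620 = 438 × 620 mm
N3: ⌊620/2⌋ × 438 = 310 × 438 mm
N4: ⌊438/2⌋ × 310 = 219 × 310 mm
N5: ⌊310/2⌋ × 219 = 155 × 219 mm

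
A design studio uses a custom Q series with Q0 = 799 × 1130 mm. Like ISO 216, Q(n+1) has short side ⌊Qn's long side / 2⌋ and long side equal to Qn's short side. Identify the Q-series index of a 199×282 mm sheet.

Q4

Q0: 799 × 1130 mm
Q1: 565 × 799 mm
Q2: 399 × 565 mm
Q3: 282 × 399 mm
Q4: 199 × 282 mm
Q5: 141 × 199 mm
→ matches Q4.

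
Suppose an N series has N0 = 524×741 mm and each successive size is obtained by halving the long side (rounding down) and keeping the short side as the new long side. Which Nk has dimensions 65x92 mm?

N0: 524 × 741 mm
N1: 370 × 524 mm
N2: 262 × 370 mm
N3: 185 × 262 mm
N4: 131 × 185 mm
N5: 92 × 131 mm
N6: 65 × 92 mm
N7: 46 × 65 mm
→ matches N6.

N6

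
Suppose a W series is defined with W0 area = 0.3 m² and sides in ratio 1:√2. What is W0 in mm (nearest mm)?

Let the short side be w mm. Then w · w√2 = 0.3 m² = 300,000 mm².
w² = 300,000/√2, so w ≈ 460.6 mm; long side = w√2 ≈ 651.4 mm.

461 × 651 mm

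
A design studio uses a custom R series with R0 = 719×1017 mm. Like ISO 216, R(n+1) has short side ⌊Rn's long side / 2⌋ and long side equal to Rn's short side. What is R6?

89 × 127 mm

R1 = 508 × 719 mm (from R0 by 1 halving).
R2: ⌊719/2⌋ × 508 = 359 × 508 mm
R3: ⌊508/2⌋ × 359 = 254 × 359 mm
R4: ⌊359/2⌋ × 254 = 179 × 254 mm
R5: ⌊254/2⌋ × 179 = 127 × 179 mm
R6: ⌊179/2⌋ × 127 = 89 × 127 mm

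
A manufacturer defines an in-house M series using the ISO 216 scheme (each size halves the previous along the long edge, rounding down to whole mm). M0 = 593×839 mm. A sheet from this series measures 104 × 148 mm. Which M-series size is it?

M5

M0: 593 × 839 mm
M1: 419 × 593 mm
M2: 296 × 419 mm
M3: 209 × 296 mm
M4: 148 × 209 mm
M5: 104 × 148 mm
M6: 74 × 104 mm
→ matches M5.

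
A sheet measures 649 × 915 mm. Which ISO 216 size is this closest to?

C1 (648 × 917 mm)

Aspect ratio 915/649 ≈ 1.410 — close to the ISO √2 ≈ 1.414.
In the C-series (envelope sizes, between A and B): C1 = 648 × 917 mm.
Off by 3 mm total — nearest standard size.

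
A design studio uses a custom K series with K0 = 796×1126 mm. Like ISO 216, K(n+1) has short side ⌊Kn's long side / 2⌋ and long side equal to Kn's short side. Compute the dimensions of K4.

K1 = 563 × 796 mm (from K0 by 1 halving).
K2: ⌊796/2⌋ × 563 = 398 × 563 mm
K3: ⌊563/2⌋ × 398 = 281 × 398 mm
K4: ⌊398/2⌋ × 281 = 199 × 281 mm

199 × 281 mm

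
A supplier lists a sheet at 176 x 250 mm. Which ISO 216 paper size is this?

Aspect ratio 250/176 ≈ 1.420 — close to the ISO √2 ≈ 1.414.
In the B-series (B0 = 1000 × 1414 mm): B5 = 176 × 250 mm.

B5 (176 × 250 mm)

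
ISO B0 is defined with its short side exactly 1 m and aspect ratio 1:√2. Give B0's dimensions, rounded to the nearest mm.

Short side = 1000 mm; long side = 1000√2 ≈ 1414.2 mm.

1000 × 1414 mm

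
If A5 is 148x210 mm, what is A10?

26 × 37 mm

A6: ⌊210/2⌋ × 148 = 105 × 148 mm
A7: ⌊148/2⌋ × 105 = 74 × 105 mm
A8: ⌊105/2⌋ × 74 = 52 × 74 mm
A9: ⌊74/2⌋ × 52 = 37 × 52 mm
A10: ⌊52/2⌋ × 37 = 26 × 37 mm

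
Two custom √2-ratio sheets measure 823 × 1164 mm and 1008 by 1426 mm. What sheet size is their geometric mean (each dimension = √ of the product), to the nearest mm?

Short side: √(823 · 1008) = √829584 ≈ 910.8 → 911 mm
Long side: √(1164 · 1426) = √1659864 ≈ 1288.4 → 1288 mm

911 × 1288 mm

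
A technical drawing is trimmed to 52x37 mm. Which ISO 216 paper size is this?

A9 (37 × 52 mm)

Aspect ratio 52/37 ≈ 1.405 — close to the ISO √2 ≈ 1.414.
In the A-series (A0 area = 1 m²): A9 = 37 × 52 mm.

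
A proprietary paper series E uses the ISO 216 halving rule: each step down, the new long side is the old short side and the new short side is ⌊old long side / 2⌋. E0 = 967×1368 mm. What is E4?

241 × 342 mm

E1: ⌊1368/2⌋ × 967 = 684 × 967 mm
E2: ⌊967/2⌋ × 684 = 483 × 684 mm
E3: ⌊684/2⌋ × 483 = 342 × 483 mm
E4: ⌊483/2⌋ × 342 = 241 × 342 mm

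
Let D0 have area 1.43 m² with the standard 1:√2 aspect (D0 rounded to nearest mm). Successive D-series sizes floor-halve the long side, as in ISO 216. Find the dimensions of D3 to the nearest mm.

Let D0's short side be w mm. w · w√2 = 1.43 m² = 1,430,000 mm², so w ≈ 1005.6 mm and w√2 ≈ 1422.1 mm → D0 = 1006 × 1422 mm.
D1: ⌊1422/2⌋ × 1006 = 711 × 1006 mm
D2: ⌊1006/2⌋ × 711 = 503 × 711 mm
D3: ⌊711/2⌋ × 503 = 355 × 503 mm

355 × 503 mm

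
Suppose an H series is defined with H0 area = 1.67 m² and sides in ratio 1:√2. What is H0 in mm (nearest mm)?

Let the short side be w mm. Then w · w√2 = 1.67 m² = 1,670,000 mm².
w² = 1,670,000/√2, so w ≈ 1086.7 mm; long side = w√2 ≈ 1536.8 mm.

1087 × 1537 mm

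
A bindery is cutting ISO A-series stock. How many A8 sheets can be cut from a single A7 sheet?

2

A7 = 74 × 105 mm; A8 = 52 × 74 mm.
Each halving step doubles the count; 1 step from A7 to A8.
2^1 = 2.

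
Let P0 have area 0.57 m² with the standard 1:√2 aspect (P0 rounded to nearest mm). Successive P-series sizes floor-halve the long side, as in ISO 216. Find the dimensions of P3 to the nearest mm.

224 × 317 mm

Let P0's short side be w mm. w · w√2 = 0.57 m² = 570,000 mm², so w ≈ 634.9 mm and w√2 ≈ 897.8 mm → P0 = 635 × 898 mm.
P1: ⌊898/2⌋ × 635 = 449 × 635 mm
P2: ⌊635/2⌋ × 449 = 317 × 449 mm
P3: ⌊449/2⌋ × 317 = 224 × 317 mm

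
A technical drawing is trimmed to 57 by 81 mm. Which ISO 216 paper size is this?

C8 (57 × 81 mm)

Aspect ratio 81/57 ≈ 1.421 — close to the ISO √2 ≈ 1.414.
In the C-series (envelope sizes, between A and B): C8 = 57 × 81 mm.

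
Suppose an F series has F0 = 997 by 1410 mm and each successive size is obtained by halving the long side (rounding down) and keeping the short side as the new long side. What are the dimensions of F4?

249 × 352 mm

F1: ⌊1410/2⌋ × 997 = 705 × 997 mm
F2: ⌊997/2⌋ × 705 = 498 × 705 mm
F3: ⌊705/2⌋ × 498 = 352 × 498 mm
F4: ⌊498/2⌋ × 352 = 249 × 352 mm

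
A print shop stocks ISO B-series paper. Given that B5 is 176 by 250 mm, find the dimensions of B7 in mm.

B6: ⌊250/2⌋ × 176 = 125 × 176 mm
B7: ⌊176/2⌋ × 125 = 88 × 125 mm

88 × 125 mm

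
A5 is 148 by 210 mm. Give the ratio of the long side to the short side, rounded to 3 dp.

210 / 148 = 1.419
ISO 216 targets √2 ≈ 1.414; the +0.005 deviation is from mm rounding.

1.419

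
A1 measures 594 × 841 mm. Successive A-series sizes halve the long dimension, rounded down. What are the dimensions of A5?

148 × 210 mm

A2: ⌊841/2⌋ × 594 = 420 × 594 mm
A3: ⌊594/2⌋ × 420 = 297 × 420 mm
A4: ⌊420/2⌋ × 297 = 210 × 297 mm
A5: ⌊297/2⌋ × 210 = 148 × 210 mm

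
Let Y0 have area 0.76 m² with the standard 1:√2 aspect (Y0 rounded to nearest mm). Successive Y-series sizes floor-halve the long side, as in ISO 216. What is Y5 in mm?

129 × 183 mm

Let Y0's short side be w mm. w · w√2 = 0.76 m² = 760,000 mm², so w ≈ 733.1 mm and w√2 ≈ 1036.7 mm → Y0 = 733 × 1037 mm.
Y1: ⌊1037/2⌋ × 733 = 518 × 733 mm
Y2: ⌊733/2⌋ × 518 = 366 × 518 mm
Y3: ⌊518/2⌋ × 366 = 259 × 366 mm
Y4: ⌊366/2⌋ × 259 = 183 × 259 mm
Y5: ⌊259/2⌋ × 183 = 129 × 183 mm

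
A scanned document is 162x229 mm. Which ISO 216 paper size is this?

Aspect ratio 229/162 ≈ 1.414 — close to the ISO √2 ≈ 1.414.
In the C-series (envelope sizes, between A and B): C5 = 162 × 229 mm.

C5 (162 × 229 mm)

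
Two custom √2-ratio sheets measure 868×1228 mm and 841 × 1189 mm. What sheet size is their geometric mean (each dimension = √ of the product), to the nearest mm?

854 × 1208 mm

Short side: √(868 · 841) = √729988 ≈ 854.4 → 854 mm
Long side: √(1228 · 1189) = √1460092 ≈ 1208.3 → 1208 mm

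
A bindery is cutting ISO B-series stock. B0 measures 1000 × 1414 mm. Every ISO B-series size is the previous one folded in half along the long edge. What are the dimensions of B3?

B1: ⌊1414/2⌋ × 1000 = 707 × 1000 mm
B2: ⌊1000/2⌋ × 707 = 500 × 707 mm
B3: ⌊707/2⌋ × 500 = 353 × 500 mm

353 × 500 mm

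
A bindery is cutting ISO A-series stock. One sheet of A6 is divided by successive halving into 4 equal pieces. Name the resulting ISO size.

4 = 2^2, so 2 halving steps.
A6 → A7 → … → A8 after 2 steps.

A8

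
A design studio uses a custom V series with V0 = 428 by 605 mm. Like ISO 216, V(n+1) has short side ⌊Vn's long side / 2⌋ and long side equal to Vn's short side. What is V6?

53 × 75 mm

V1: ⌊605/2⌋ × 428 = 302 × 428 mm
V2: ⌊428/2⌋ × 302 = 214 × 302 mm
V3: ⌊302/2⌋ × 214 = 151 × 214 mm
V4: ⌊214/2⌋ × 151 = 107 × 151 mm
V5: ⌊151/2⌋ × 107 = 75 × 107 mm
V6: ⌊107/2⌋ × 75 = 53 × 75 mm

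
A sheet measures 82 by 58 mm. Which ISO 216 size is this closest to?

Aspect ratio 82/58 ≈ 1.414 — close to the ISO √2 ≈ 1.414.
In the C-series (envelope sizes, between A and B): C8 = 57 × 81 mm.
Off by 2 mm total — nearest standard size.

C8 (57 × 81 mm)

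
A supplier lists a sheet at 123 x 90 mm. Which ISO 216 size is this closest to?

Aspect ratio 123/90 ≈ 1.367 (ISO target is √2 ≈ 1.414).
In the B-series (B0 = 1000 × 1414 mm): B7 = 88 × 125 mm.
Off by 4 mm total — nearest standard size.

B7 (88 × 125 mm)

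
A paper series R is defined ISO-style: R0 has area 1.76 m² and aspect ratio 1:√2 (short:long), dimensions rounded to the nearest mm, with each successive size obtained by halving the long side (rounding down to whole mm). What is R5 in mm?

197 × 279 mm

Let R0's short side be w mm. w · w√2 = 1.76 m² = 1,760,000 mm², so w ≈ 1115.6 mm and w√2 ≈ 1577.7 mm → R0 = 1116 × 1578 mm.
R1: ⌊1578/2⌋ × 1116 = 789 × 1116 mm
R2: ⌊1116/2⌋ × 789 = 558 × 789 mm
R3: ⌊789/2⌋ × 558 = 394 × 558 mm
R4: ⌊558/2⌋ × 394 = 279 × 394 mm
R5: ⌊394/2⌋ × 279 = 197 × 279 mm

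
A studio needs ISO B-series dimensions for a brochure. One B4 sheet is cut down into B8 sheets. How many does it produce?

16

Each ISO step halves the sheet: 1 × B4 → 2 × B5 → 4 × B6 → 8 × B7 → …
From B4 to B8 is 4 halving steps: 2^4 = 16.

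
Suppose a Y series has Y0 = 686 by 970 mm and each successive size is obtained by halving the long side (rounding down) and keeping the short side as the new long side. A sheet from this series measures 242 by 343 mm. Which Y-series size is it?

Y0: 686 × 970 mm
Y1: 485 × 686 mm
Y2: 343 × 485 mm
Y3: 242 × 343 mm
Y4: 171 × 242 mm
→ matches Y3.

Y3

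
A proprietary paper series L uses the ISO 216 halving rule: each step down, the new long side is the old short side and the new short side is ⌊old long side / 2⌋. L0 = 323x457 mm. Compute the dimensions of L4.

L1: ⌊457/2⌋ × 323 = 228 × 323 mm
L2: ⌊323/2⌋ × 228 = 161 × 228 mm
L3: ⌊228/2⌋ × 161 = 114 × 161 mm
L4: ⌊161/2⌋ × 114 = 80 × 114 mm

80 × 114 mm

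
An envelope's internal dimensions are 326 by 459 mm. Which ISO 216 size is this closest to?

C3 (324 × 458 mm)

Aspect ratio 459/326 ≈ 1.408 — close to the ISO √2 ≈ 1.414.
In the C-series (envelope sizes, between A and B): C3 = 324 × 458 mm.
Off by 3 mm total — nearest standard size.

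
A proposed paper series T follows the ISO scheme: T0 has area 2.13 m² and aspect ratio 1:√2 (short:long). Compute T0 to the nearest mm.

1227 × 1736 mm

Let the short side be w mm. Then w · w√2 = 2.13 m² = 2,130,000 mm².
w² = 2,130,000/√2, so w ≈ 1227.2 mm; long side = w√2 ≈ 1735.6 mm.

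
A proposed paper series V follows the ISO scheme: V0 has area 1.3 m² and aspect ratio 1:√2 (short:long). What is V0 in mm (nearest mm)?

959 × 1356 mm

Let the short side be w mm. Then w · w√2 = 1.3 m² = 1,300,000 mm².
w² = 1,300,000/√2, so w ≈ 958.8 mm; long side = w√2 ≈ 1355.9 mm.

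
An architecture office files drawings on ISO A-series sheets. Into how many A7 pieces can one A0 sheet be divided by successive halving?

128

Each ISO step halves the sheet: 1 × A0 → 2 × A1 → 4 × A2 → 8 × A3 → …
From A0 to A7 is 7 halving steps: 2^7 = 128.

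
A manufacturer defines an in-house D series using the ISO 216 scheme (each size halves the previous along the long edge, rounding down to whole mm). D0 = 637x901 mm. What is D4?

159 × 225 mm

D1: ⌊901/2⌋ × 637 = 450 × 637 mm
D2: ⌊637/2⌋ × 450 = 318 × 450 mm
D3: ⌊450/2⌋ × 318 = 225 × 318 mm
D4: ⌊318/2⌋ × 225 = 159 × 225 mm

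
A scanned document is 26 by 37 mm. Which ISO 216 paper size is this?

Aspect ratio 37/26 ≈ 1.423 — close to the ISO √2 ≈ 1.414.
In the A-series (A0 area = 1 m²): A10 = 26 × 37 mm.

A10 (26 × 37 mm)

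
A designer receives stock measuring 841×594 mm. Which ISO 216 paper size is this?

Aspect ratio 841/594 ≈ 1.416 — close to the ISO √2 ≈ 1.414.
In the A-series (A0 area = 1 m²): A1 = 594 × 841 mm.

A1 (594 × 841 mm)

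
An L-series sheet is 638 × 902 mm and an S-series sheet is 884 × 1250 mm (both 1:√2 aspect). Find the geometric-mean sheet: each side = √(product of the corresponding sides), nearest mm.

Short side: √(638 · 884) = √563992 ≈ 751.0 → 751 mm
Long side: √(902 · 1250) = √1127500 ≈ 1061.8 → 1062 mm

751 × 1062 mm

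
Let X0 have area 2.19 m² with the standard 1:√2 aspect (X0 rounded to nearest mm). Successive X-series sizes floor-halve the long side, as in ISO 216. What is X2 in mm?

622 × 880 mm

Let X0's short side be w mm. w · w√2 = 2.19 m² = 2,190,000 mm², so w ≈ 1244.4 mm and w√2 ≈ 1759.9 mm → X0 = 1244 × 1760 mm.
X1: ⌊1760/2⌋ × 1244 = 880 × 1244 mm
X2: ⌊1244/2⌋ × 880 = 622 × 880 mm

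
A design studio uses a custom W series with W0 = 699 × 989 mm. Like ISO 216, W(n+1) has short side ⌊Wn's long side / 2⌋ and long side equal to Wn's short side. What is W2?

W1: ⌊989/2⌋ × 699 = 494 × 699 mm
W2: ⌊699/2⌋ × 494 = 349 × 494 mm

349 × 494 mm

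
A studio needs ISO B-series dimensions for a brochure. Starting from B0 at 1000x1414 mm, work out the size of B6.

B1: ⌊1414/2⌋ × 1000 = 707 × 1000 mm
B2: ⌊1000/2⌋ × 707 = 500 × 707 mm
B3: ⌊707/2⌋ × 500 = 353 × 500 mm
B4: ⌊500/2⌋ × 353 = 250 × 353 mm
B5: ⌊353/2⌋ × 250 = 176 × 250 mm
B6: ⌊250/2⌋ × 176 = 125 × 176 mm

125 × 176 mm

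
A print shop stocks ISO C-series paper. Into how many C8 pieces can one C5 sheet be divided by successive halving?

C5 = 162 × 229 mm; C8 = 57 × 81 mm.
Each halving step doubles the count; 3 steps from C5 to C8.
2^3 = 8.

8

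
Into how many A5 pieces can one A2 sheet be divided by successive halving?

8

Each ISO step halves the sheet: 1 × A2 → 2 × A3 → 4 × A4 → 8 × A5
From A2 to A5 is 3 halving steps: 2^3 = 8.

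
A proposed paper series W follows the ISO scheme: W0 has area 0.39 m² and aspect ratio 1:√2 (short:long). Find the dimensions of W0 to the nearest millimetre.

525 × 743 mm

Let the short side be w mm. Then w · w√2 = 0.39 m² = 390,000 mm².
w² = 390,000/√2, so w ≈ 525.1 mm; long side = w√2 ≈ 742.7 mm.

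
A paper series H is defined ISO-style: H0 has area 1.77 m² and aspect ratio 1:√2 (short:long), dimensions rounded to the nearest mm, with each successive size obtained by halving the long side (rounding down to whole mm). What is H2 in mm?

559 × 791 mm

Let H0's short side be w mm. w · w√2 = 1.77 m² = 1,770,000 mm², so w ≈ 1118.7 mm and w√2 ≈ 1582.1 mm → H0 = 1119 × 1582 mm.
H1: ⌊1582/2⌋ × 1119 = 791 × 1119 mm
H2: ⌊1119/2⌋ × 791 = 559 × 791 mm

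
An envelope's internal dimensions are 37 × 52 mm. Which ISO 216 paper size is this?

Aspect ratio 52/37 ≈ 1.405 — close to the ISO √2 ≈ 1.414.
In the A-series (A0 area = 1 m²): A9 = 37 × 52 mm.

A9 (37 × 52 mm)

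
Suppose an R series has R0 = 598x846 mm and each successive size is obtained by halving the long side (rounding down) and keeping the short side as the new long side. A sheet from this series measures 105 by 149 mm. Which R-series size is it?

R0: 598 × 846 mm
R1: 423 × 598 mm
R2: 299 × 423 mm
R3: 211 × 299 mm
R4: 149 × 211 mm
R5: 105 × 149 mm
R6: 74 × 105 mm
→ matches R5.

R5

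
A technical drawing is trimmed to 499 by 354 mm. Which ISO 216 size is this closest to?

Aspect ratio 499/354 ≈ 1.410 — close to the ISO √2 ≈ 1.414.
In the B-series (B0 = 1000 × 1414 mm): B3 = 353 × 500 mm.
Off by 2 mm total — nearest standard size.

B3 (353 × 500 mm)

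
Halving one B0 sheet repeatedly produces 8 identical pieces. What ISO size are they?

B3

8 = 2^3, so 3 halving steps.
B0 → B1 → … → B3 after 3 steps.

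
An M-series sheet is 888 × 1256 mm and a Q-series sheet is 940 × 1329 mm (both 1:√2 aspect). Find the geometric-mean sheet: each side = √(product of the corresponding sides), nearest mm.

Short side: √(888 · 940) = √834720 ≈ 913.6 → 914 mm
Long side: √(1256 · 1329) = √1669224 ≈ 1292.0 → 1292 mm

914 × 1292 mm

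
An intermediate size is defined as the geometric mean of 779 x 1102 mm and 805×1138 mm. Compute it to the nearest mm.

Short side: √(779 · 805) = √627095 ≈ 791.9 → 792 mm
Long side: √(1102 · 1138) = √1254076 ≈ 1119.9 → 1120 mm

792 × 1120 mm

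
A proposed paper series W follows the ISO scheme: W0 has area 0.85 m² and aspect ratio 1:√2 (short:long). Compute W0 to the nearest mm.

775 × 1096 mm

Let the short side be w mm. Then w · w√2 = 0.85 m² = 850,000 mm².
w² = 850,000/√2, so w ≈ 775.3 mm; long side = w√2 ≈ 1096.4 mm.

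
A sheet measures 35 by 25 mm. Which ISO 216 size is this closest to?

Aspect ratio 35/25 ≈ 1.400 — close to the ISO √2 ≈ 1.414.
In the A-series (A0 area = 1 m²): A10 = 26 × 37 mm.
Off by 3 mm total — nearest standard size.

A10 (26 × 37 mm)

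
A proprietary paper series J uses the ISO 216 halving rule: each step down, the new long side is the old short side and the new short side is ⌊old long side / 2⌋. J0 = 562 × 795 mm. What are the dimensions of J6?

70 × 99 mm

J1: ⌊795/2⌋ × 562 = 397 × 562 mm
J2: ⌊562/2⌋ × 397 = 281 × 397 mm
J3: ⌊397/2⌋ × 281 = 198 × 281 mm
J4: ⌊281/2⌋ × 198 = 140 × 198 mm
J5: ⌊198/2⌋ × 140 = 99 × 140 mm
J6: ⌊140/2⌋ × 99 = 70 × 99 mm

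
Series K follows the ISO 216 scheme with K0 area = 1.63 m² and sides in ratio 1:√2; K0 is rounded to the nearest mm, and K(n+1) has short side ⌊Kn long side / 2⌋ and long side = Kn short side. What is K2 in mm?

Let K0's short side be w mm. w · w√2 = 1.63 m² = 1,630,000 mm², so w ≈ 1073.6 mm and w√2 ≈ 1518.3 mm → K0 = 1074 × 1518 mm.
K1: ⌊1518/2⌋ × 1074 = 759 × 1074 mm
K2: ⌊1074/2⌋ × 759 = 537 × 759 mm

537 × 759 mm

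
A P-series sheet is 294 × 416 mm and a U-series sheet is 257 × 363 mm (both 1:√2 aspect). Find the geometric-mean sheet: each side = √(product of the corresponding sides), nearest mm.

Short side: √(294 · 257) = √75558 ≈ 274.9 → 275 mm
Long side: √(416 · 363) = √151008 ≈ 388.6 → 389 mm

275 × 389 mm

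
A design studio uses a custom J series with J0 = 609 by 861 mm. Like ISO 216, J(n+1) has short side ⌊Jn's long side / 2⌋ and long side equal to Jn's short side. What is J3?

215 × 304 mm

J1: ⌊861/2⌋ × 609 = 430 × 609 mm
J2: ⌊609/2⌋ × 430 = 304 × 430 mm
J3: ⌊430/2⌋ × 304 = 215 × 304 mm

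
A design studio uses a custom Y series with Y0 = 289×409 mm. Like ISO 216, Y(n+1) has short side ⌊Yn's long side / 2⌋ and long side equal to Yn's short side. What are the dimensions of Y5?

51 × 72 mm

Y1 = 204 × 289 mm (from Y0 by 1 halving).
Y2: ⌊289/2⌋ × 204 = 144 × 204 mm
Y3: ⌊204/2⌋ × 144 = 102 × 144 mm
Y4: ⌊144/2⌋ × 102 = 72 × 102 mm
Y5: ⌊102/2⌋ × 72 = 51 × 72 mm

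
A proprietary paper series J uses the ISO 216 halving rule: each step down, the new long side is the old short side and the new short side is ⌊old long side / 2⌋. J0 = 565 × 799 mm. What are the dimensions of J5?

J1: ⌊799/2⌋ × 565 = 399 × 565 mm
J2: ⌊565/2⌋ × 399 = 282 × 399 mm
J3: ⌊399/2⌋ × 282 = 199 × 282 mm
J4: ⌊282/2⌋ × 199 = 141 × 199 mm
J5: ⌊199/2⌋ × 141 = 99 × 141 mm

99 × 141 mm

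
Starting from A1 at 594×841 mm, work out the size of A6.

105 × 148 mm

A2: ⌊841/2⌋ × 594 = 420 × 594 mm
A3: ⌊594/2⌋ × 420 = 297 × 420 mm
A4: ⌊420/2⌋ × 297 = 210 × 297 mm
A5: ⌊297/2⌋ × 210 = 148 × 210 mm
A6: ⌊210/2⌋ × 148 = 105 × 148 mm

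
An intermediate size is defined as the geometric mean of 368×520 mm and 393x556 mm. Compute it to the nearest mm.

Short side: √(368 · 393) = √144624 ≈ 380.3 → 380 mm
Long side: √(520 · 556) = √289120 ≈ 537.7 → 538 mm

380 × 538 mm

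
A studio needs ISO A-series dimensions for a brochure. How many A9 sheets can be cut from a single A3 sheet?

Each ISO step halves the sheet: 1 × A3 → 2 × A4 → 4 × A5 → 8 × A6 → …
From A3 to A9 is 6 halving steps: 2^6 = 64.

64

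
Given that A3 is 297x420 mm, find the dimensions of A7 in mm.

A4: ⌊420/2⌋ × 297 = 210 × 297 mm
A5: ⌊297/2⌋ × 210 = 148 × 210 mm
A6: ⌊210/2⌋ × 148 = 105 × 148 mm
A7: ⌊148/2⌋ × 105 = 74 × 105 mm

74 × 105 mm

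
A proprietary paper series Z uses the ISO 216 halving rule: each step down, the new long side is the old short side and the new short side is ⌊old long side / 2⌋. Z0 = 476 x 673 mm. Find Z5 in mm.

Z1: ⌊673/2⌋ × 476 = 336 × 476 mm
Z2: ⌊476/2⌋ × 336 = 238 × 336 mm
Z3: ⌊336/2⌋ × 238 = 168 × 238 mm
Z4: ⌊238/2⌋ × 168 = 119 × 168 mm
Z5: ⌊168/2⌋ × 119 = 84 × 119 mm

84 × 119 mm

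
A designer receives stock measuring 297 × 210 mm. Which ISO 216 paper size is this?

A4 (210 × 297 mm)

Aspect ratio 297/210 ≈ 1.414 — close to the ISO √2 ≈ 1.414.
In the A-series (A0 area = 1 m²): A4 = 210 × 297 mm.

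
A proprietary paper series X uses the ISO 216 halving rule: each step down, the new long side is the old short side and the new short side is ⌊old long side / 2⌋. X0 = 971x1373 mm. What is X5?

171 × 242 mm

X1: ⌊1373/2⌋ × 971 = 686 × 971 mm
X2: ⌊971/2⌋ × 686 = 485 × 686 mm
X3: ⌊686/2⌋ × 485 = 343 × 485 mm
X4: ⌊485/2⌋ × 343 = 242 × 343 mm
X5: ⌊343/2⌋ × 242 = 171 × 242 mm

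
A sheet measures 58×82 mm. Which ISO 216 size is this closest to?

Aspect ratio 82/58 ≈ 1.414 — close to the ISO √2 ≈ 1.414.
In the C-series (envelope sizes, between A and B): C8 = 57 × 81 mm.
Off by 2 mm total — nearest standard size.

C8 (57 × 81 mm)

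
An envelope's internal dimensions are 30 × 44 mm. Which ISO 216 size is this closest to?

B10 (31 × 44 mm)

Aspect ratio 44/30 ≈ 1.467 (ISO target is √2 ≈ 1.414).
In the B-series (B0 = 1000 × 1414 mm): B10 = 31 × 44 mm.
Off by 1 mm total — nearest standard size.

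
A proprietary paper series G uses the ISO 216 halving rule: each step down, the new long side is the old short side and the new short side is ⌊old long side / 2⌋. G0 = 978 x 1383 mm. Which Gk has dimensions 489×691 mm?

G0: 978 × 1383 mm
G1: 691 × 978 mm
G2: 489 × 691 mm
G3: 345 × 489 mm
→ matches G2.

G2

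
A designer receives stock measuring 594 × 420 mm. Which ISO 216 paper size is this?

Aspect ratio 594/420 ≈ 1.414 — close to the ISO √2 ≈ 1.414.
In the A-series (A0 area = 1 m²): A2 = 420 × 594 mm.

A2 (420 × 594 mm)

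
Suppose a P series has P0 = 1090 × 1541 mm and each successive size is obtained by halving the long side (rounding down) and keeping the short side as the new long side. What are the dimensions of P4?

272 × 385 mm

P1: ⌊1541/2⌋ × 1090 = 770 × 1090 mm
P2: ⌊1090/2⌋ × 770 = 545 × 770 mm
P3: ⌊770/2⌋ × 545 = 385 × 545 mm
P4: ⌊545/2⌋ × 385 = 272 × 385 mm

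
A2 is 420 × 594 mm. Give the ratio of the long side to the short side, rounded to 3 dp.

1.414

594 / 420 = 1.414
Matches √2 ≈ 1.414 — the ISO 216 defining ratio.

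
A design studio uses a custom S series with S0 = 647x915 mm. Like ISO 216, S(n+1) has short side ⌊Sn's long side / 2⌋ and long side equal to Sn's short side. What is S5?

114 × 161 mm

S1: ⌊915/2⌋ × 647 = 457 × 647 mm
S2: ⌊647/2⌋ × 457 = 323 × 457 mm
S3: ⌊457/2⌋ × 323 = 228 × 323 mm
S4: ⌊323/2⌋ × 228 = 161 × 228 mm
S5: ⌊228/2⌋ × 161 = 114 × 161 mm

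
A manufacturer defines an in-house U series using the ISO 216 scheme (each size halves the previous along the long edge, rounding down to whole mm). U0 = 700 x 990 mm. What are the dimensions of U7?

61 × 87 mm

U1 = 495 × 700 mm (from U0 by 1 halving).
U2: ⌊700/2⌋ × 495 = 350 × 495 mm
U3: ⌊495/2⌋ × 350 = 247 × 350 mm
U4: ⌊350/2⌋ × 247 = 175 × 247 mm
U5: ⌊247/2⌋ × 175 = 123 × 175 mm
U6: ⌊175/2⌋ × 123 = 87 × 123 mm
U7: ⌊123/2⌋ × 87 = 61 × 87 mm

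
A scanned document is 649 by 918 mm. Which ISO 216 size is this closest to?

Aspect ratio 918/649 ≈ 1.414 — close to the ISO √2 ≈ 1.414.
In the C-series (envelope sizes, between A and B): C1 = 648 × 917 mm.
Off by 2 mm total — nearest standard size.

C1 (648 × 917 mm)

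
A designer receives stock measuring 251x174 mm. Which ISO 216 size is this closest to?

B5 (176 × 250 mm)

Aspect ratio 251/174 ≈ 1.443 (ISO target is √2 ≈ 1.414).
In the B-series (B0 = 1000 × 1414 mm): B5 = 176 × 250 mm.
Off by 3 mm total — nearest standard size.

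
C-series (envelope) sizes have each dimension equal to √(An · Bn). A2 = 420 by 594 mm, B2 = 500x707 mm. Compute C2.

458 × 648 mm

Short side: √(420 · 500) = √210000 ≈ 458.3 → 458 mm
Long side: √(594 · 707) = √419958 ≈ 648.0 → 648 mm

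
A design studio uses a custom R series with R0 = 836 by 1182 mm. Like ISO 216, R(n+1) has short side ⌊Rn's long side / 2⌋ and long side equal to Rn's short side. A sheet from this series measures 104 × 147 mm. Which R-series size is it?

R6

R0: 836 × 1182 mm
R1: 591 × 836 mm
R2: 418 × 591 mm
R3: 295 × 418 mm
R4: 209 × 295 mm
R5: 147 × 209 mm
R6: 104 × 147 mm
R7: 73 × 104 mm
→ matches R6.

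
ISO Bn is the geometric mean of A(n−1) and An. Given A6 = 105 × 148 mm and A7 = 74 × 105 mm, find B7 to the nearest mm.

Short side: √(105 · 74) = √7770 ≈ 88.1 → 88 mm
Long side: √(148 · 105) = √15540 ≈ 124.7 → 125 mm

88 × 125 mm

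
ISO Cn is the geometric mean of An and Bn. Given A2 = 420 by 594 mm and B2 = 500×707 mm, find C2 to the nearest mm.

Short side: √(420 · 500) = √210000 ≈ 458.3 → 458 mm
Long side: √(594 · 707) = √419958 ≈ 648.0 → 648 mm

458 × 648 mm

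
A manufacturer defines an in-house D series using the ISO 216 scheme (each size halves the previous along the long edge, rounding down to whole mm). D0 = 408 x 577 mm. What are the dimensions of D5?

72 × 102 mm

D1: ⌊577/2⌋ × 408 = 288 × 408 mm
D2: ⌊408/2⌋ × 288 = 204 × 288 mm
D3: ⌊288/2⌋ × 204 = 144 × 204 mm
D4: ⌊204/2⌋ × 144 = 102 × 144 mm
D5: ⌊144/2⌋ × 102 = 72 × 102 mm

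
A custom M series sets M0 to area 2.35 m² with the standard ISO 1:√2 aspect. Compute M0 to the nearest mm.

Let the short side be w mm. Then w · w√2 = 2.35 m² = 2,350,000 mm².
w² = 2,350,000/√2, so w ≈ 1289.1 mm; long side = w√2 ≈ 1823.0 mm.

1289 × 1823 mm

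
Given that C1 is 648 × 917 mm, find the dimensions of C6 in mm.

114 × 162 mm

C2: ⌊917/2⌋ × 648 = 458 × 648 mm
C3: ⌊648/2⌋ × 458 = 324 × 458 mm
C4: ⌊458/2⌋ × 324 = 229 × 324 mm
C5: ⌊324/2⌋ × 229 = 162 × 229 mm
C6: ⌊229/2⌋ × 162 = 114 × 162 mm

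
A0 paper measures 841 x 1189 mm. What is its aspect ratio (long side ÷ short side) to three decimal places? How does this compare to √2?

1.414

1189 / 841 = 1.414
Matches √2 ≈ 1.414 — the ISO 216 defining ratio.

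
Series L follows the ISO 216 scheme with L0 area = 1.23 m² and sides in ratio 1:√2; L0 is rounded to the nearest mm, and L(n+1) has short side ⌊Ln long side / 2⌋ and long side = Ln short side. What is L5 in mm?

164 × 233 mm

Let L0's short side be w mm. w · w√2 = 1.23 m² = 1,230,000 mm², so w ≈ 932.6 mm and w√2 ≈ 1318.9 mm → L0 = 933 × 1319 mm.
L1: ⌊1319/2⌋ × 933 = 659 × 933 mm
L2: ⌊933/2⌋ × 659 = 466 × 659 mm
L3: ⌊659/2⌋ × 466 = 329 × 466 mm
L4: ⌊466/2⌋ × 329 = 233 × 329 mm
L5: ⌊329/2⌋ × 233 = 164 × 233 mm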